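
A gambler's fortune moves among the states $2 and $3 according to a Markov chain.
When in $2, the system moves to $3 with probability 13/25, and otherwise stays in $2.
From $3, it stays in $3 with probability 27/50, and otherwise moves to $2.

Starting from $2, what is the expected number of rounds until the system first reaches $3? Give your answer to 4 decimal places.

Let t(s) be the expected number of rounds to first reach $3 from state s, with t($3) = 0. Conditioning on the first round:
t($2) = 1 + 0.48·t($2)
Solving: t($2) = 1.9231.
Expected rounds from $2 to $3: 1.9231.

1.9231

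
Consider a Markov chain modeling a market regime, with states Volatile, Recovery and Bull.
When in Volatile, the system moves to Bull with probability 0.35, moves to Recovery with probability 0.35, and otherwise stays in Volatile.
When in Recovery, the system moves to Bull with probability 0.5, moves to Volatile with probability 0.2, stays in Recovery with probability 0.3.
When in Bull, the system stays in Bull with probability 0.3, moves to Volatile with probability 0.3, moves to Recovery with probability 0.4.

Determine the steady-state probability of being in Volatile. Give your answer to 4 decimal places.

Let the stationary distribution be π with π = πP and π_1 + π_2 + π_3 = 1.
π_1 = 0.3·π_1 + 0.2·π_2 + 0.3·π_3
π_2 = 0.35·π_1 + 0.3·π_2 + 0.4·π_3
Solving with the normalization constraint gives π = (0.2648, 0.3516, 0.3836).
So the stationary probability of Volatile is 0.2648.

0.2648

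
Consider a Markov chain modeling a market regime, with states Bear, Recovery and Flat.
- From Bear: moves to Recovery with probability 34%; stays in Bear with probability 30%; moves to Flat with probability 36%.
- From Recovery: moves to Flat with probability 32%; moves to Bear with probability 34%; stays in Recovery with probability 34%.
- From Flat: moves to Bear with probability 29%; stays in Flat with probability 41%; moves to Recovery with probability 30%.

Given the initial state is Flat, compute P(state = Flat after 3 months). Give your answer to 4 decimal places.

0.3655

Propagate the distribution vector 3 months from Flat.
After 0 months: (0.0000, 0.0000, 1.0000)
After 1 month: (0.2900, 0.3000, 0.4100)
After 2 months: (0.3079, 0.3236, 0.3685)
After 3 months: (0.3093, 0.3253, 0.3655)
P(in Flat after 3 months) = 0.3655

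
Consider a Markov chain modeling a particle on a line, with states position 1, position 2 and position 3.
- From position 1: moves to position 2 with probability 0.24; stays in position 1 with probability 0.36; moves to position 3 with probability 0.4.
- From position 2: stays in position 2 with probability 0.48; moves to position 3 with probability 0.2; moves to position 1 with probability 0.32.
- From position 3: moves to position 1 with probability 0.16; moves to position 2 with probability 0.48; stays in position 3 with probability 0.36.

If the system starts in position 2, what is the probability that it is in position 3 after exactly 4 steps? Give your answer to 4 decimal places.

Propagate the distribution vector 4 steps from position 2.
After 0 steps: (0.0000, 1.0000, 0.0000)
After 1 step: (0.3200, 0.4800, 0.2000)
After 2 steps: (0.3008, 0.4032, 0.2960)
After 3 steps: (0.2847, 0.4078, 0.3075)
After 4 steps: (0.2822, 0.4117, 0.3061)
P(in position 3 after 4 steps) = 0.3061

0.3061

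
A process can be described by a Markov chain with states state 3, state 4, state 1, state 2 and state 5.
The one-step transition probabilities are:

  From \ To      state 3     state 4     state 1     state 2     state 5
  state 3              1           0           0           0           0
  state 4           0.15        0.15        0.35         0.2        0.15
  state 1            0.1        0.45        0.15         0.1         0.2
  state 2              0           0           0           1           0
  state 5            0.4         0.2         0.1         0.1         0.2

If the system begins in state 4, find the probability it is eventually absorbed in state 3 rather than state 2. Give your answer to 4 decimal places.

0.5338

Let h(s) be the probability of absorption at state 3 starting from transient state s. Then h(state 3) = 1 and h(state 2) = 0. By first-step analysis:
h(state 4) = 0.15·1 + 0.15·h(state 4) + 0.35·h(state 1) + 0.2·0 + 0.15·h(state 5)
h(state 1) = 0.1·1 + 0.45·h(state 4) + 0.15·h(state 1) + 0.1·0 + 0.2·h(state 5)
h(state 5) = 0.4·1 + 0.2·h(state 4) + 0.1·h(state 1) + 0.1·0 + 0.2·h(state 5)
Solving: h(state 4) = 0.5338, h(state 1) = 0.5659, h(state 5) = 0.7042.
Starting from state 4, the probability is 0.5338.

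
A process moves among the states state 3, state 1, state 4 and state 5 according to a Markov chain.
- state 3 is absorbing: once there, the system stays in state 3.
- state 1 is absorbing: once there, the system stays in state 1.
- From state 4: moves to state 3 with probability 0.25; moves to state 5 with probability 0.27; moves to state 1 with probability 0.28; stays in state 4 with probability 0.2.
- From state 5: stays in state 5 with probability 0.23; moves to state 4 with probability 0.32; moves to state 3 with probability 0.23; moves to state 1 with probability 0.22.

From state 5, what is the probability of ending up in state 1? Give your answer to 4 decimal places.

0.5015

Let h(s) be the probability of absorption at state 1 starting from transient state s. Then h(state 1) = 1 and h(state 3) = 0. By first-step analysis:
h(state 4) = 0.25·0 + 0.28·1 + 0.2·h(state 4) + 0.27·h(state 5)
h(state 5) = 0.23·0 + 0.22·1 + 0.32·h(state 4) + 0.23·h(state 5)
Solving: h(state 4) = 0.5193, h(state 5) = 0.5015.
Starting from state 5, the probability is 0.5015.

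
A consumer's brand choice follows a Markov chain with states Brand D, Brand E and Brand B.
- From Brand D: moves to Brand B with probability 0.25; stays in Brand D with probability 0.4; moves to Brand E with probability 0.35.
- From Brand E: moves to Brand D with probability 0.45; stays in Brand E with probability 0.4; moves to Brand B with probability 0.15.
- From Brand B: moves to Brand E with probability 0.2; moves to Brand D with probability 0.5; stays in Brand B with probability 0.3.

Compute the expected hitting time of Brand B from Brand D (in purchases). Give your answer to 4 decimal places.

Let t(s) be the expected number of purchases to first reach Brand B from state s, with t(Brand B) = 0. Conditioning on the first purchase:
t(Brand D) = 1 + 0.4·t(Brand D) + 0.35·t(Brand E)
t(Brand E) = 1 + 0.45·t(Brand D) + 0.4·t(Brand E)
Solving: t(Brand D) = 4.6914, t(Brand E) = 5.1852.
Expected purchases from Brand D to Brand B: 4.6914.

4.6914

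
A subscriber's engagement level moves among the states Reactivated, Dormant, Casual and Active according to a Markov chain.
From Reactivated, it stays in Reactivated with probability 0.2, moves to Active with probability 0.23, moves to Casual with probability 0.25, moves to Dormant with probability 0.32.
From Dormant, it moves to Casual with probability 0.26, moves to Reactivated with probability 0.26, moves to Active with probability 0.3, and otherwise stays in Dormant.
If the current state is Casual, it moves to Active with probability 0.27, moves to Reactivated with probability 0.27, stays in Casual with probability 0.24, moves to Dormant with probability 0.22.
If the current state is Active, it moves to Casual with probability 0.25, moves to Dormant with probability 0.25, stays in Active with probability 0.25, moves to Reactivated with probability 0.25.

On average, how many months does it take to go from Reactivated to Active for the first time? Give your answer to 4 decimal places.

Let t(s) be the expected number of months to first reach Active from state s, with t(Active) = 0. Conditioning on the first month:
t(Reactivated) = 1 + 0.2·t(Reactivated) + 0.32·t(Dormant) + 0.25·t(Casual)
t(Dormant) = 1 + 0.26·t(Reactivated) + 0.18·t(Dormant) + 0.26·t(Casual)
t(Casual) = 1 + 0.27·t(Reactivated) + 0.22·t(Dormant) + 0.24·t(Casual)
Solving: t(Reactivated) = 3.8742, t(Dormant) = 3.6352, t(Casual) = 3.7444.
Expected months from Reactivated to Active: 3.8742.

3.8742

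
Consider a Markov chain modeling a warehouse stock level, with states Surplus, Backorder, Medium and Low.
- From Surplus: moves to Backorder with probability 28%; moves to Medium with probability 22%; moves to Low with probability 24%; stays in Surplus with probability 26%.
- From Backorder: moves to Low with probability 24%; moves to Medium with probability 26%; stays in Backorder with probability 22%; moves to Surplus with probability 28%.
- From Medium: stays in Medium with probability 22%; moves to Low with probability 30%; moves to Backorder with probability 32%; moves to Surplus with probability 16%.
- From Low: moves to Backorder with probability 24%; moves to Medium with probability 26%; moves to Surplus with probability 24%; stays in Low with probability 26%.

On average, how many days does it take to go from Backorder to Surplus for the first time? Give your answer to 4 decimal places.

Let t(s) be the expected number of days to first reach Surplus from state s, with t(Surplus) = 0. Conditioning on the first day:
t(Backorder) = 1 + 0.22·t(Backorder) + 0.26·t(Medium) + 0.24·t(Low)
t(Medium) = 1 + 0.32·t(Backorder) + 0.22·t(Medium) + 0.3·t(Low)
t(Low) = 1 + 0.24·t(Backorder) + 0.26·t(Medium) + 0.26·t(Low)
Solving: t(Backorder) = 4.1738, t(Medium) = 4.6652, t(Low) = 4.3441.
Expected days from Backorder to Surplus: 4.1738.

4.1738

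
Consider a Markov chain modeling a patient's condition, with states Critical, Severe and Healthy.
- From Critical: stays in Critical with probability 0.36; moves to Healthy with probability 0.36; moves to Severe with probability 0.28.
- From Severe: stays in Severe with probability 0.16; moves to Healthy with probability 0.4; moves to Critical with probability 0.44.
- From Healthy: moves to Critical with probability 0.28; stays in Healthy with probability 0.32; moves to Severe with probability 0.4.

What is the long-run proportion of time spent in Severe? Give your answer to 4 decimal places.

0.2883

Let the stationary distribution be π with π = πP and π_1 + π_2 + π_3 = 1.
π_1 = 0.36·π_1 + 0.44·π_2 + 0.28·π_3
π_2 = 0.28·π_1 + 0.16·π_2 + 0.4·π_3
Solving with the normalization constraint gives π = (0.3545, 0.2883, 0.3572).
So the stationary probability of Severe is 0.2883.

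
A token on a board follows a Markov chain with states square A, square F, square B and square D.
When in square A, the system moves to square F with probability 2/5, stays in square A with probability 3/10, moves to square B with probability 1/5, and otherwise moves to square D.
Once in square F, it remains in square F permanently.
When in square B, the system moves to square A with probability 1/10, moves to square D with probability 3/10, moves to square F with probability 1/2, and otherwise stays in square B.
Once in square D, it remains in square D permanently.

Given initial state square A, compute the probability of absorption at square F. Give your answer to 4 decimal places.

Let h(s) be the probability of absorption at square F starting from transient state s. Then h(square F) = 1 and h(square D) = 0. By first-step analysis:
h(square A) = 0.3·h(square A) + 0.4·1 + 0.2·h(square B) + 0.1·0
h(square B) = 0.1·h(square A) + 0.5·1 + 0.1·h(square B) + 0.3·0
Solving: h(square A) = 0.7541, h(square B) = 0.6393.
Starting from square A, the probability is 0.7541.

0.7541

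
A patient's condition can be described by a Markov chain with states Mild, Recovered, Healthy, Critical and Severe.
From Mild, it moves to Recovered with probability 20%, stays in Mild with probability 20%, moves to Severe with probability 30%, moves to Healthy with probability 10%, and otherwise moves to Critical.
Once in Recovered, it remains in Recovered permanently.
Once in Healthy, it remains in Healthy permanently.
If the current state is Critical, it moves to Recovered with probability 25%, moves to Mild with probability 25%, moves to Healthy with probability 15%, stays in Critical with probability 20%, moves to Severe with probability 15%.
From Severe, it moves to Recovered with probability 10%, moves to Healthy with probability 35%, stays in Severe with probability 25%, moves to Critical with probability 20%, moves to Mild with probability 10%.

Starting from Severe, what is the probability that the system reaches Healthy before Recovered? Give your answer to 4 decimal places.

0.6547

Let h(s) be the probability of absorption at Healthy starting from transient state s. Then h(Healthy) = 1 and h(Recovered) = 0. By first-step analysis:
h(Mild) = 0.2·h(Mild) + 0.2·0 + 0.1·1 + 0.2·h(Critical) + 0.3·h(Severe)
h(Critical) = 0.25·h(Mild) + 0.25·0 + 0.15·1 + 0.2·h(Critical) + 0.15·h(Severe)
h(Severe) = 0.1·h(Mild) + 0.1·0 + 0.35·1 + 0.2·h(Critical) + 0.25·h(Severe)
Solving: h(Mild) = 0.4861, h(Critical) = 0.4622, h(Severe) = 0.6547.
Starting from Severe, the probability is 0.6547.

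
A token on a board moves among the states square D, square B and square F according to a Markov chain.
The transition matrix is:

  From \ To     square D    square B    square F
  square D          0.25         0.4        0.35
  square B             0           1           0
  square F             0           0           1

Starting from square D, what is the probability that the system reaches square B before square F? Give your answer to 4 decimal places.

0.5333

Let h(s) be the probability of absorption at square B starting from transient state s. Then h(square B) = 1 and h(square F) = 0. By first-step analysis:
h(square D) = 0.25·h(square D) + 0.4·1 + 0.35·0
Solving: h(square D) = 0.5333.
Starting from square D, the probability is 0.5333.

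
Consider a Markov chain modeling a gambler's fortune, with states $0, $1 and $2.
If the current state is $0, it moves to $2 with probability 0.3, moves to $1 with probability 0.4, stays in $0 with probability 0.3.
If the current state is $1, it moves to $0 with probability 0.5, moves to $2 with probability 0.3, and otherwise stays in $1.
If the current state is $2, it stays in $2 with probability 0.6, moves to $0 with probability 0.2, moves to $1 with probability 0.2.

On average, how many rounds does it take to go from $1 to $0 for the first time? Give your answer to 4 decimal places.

Let t(s) be the expected number of rounds to first reach $0 from state s, with t($0) = 0. Conditioning on the first round:
t($1) = 1 + 0.2·t($1) + 0.3·t($2)
t($2) = 1 + 0.2·t($1) + 0.6·t($2)
Solving: t($1) = 2.6923, t($2) = 3.8462.
Expected rounds from $1 to $0: 2.6923.

2.6923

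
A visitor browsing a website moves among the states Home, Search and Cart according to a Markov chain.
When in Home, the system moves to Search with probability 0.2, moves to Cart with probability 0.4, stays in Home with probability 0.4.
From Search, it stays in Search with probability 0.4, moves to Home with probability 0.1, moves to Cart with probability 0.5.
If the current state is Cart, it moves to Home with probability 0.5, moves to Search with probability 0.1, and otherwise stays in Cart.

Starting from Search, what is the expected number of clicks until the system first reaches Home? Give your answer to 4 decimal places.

3.5484

Let t(s) be the expected number of clicks to first reach Home from state s, with t(Home) = 0. Conditioning on the first click:
t(Search) = 1 + 0.4·t(Search) + 0.5·t(Cart)
t(Cart) = 1 + 0.1·t(Search) + 0.4·t(Cart)
Solving: t(Search) = 3.5484, t(Cart) = 2.2581.
Expected clicks from Search to Home: 3.5484.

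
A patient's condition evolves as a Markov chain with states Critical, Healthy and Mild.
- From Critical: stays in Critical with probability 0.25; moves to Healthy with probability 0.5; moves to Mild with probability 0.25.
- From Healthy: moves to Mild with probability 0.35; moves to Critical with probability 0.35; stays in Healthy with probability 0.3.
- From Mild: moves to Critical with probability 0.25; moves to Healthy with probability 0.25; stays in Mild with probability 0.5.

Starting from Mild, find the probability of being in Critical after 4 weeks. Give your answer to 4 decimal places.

Propagate the distribution vector 4 weeks from Mild.
After 0 weeks: (0.0000, 0.0000, 1.0000)
After 1 week: (0.2500, 0.2500, 0.5000)
After 2 weeks: (0.2750, 0.3250, 0.4000)
After 3 weeks: (0.2825, 0.3350, 0.3825)
After 4 weeks: (0.2835, 0.3374, 0.3791)
P(in Critical after 4 weeks) = 0.2835

0.2835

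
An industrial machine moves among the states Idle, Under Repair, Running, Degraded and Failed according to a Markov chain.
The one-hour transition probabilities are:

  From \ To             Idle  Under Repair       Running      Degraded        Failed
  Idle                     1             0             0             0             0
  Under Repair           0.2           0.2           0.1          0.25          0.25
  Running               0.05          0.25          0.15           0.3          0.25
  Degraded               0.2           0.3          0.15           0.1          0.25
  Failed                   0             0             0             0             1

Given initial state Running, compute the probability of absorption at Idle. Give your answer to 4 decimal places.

Let h(s) be the probability of absorption at Idle starting from transient state s. Then h(Idle) = 1 and h(Failed) = 0. By first-step analysis:
h(Under Repair) = 0.2·1 + 0.2·h(Under Repair) + 0.1·h(Running) + 0.25·h(Degraded) + 0.25·0
h(Running) = 0.05·1 + 0.25·h(Under Repair) + 0.15·h(Running) + 0.3·h(Degraded) + 0.25·0
h(Degraded) = 0.2·1 + 0.3·h(Under Repair) + 0.15·h(Running) + 0.1·h(Degraded) + 0.25·0
Solving: h(Under Repair) = 0.4219, h(Running) = 0.3304, h(Degraded) = 0.4179.
Starting from Running, the probability is 0.3304.

0.3304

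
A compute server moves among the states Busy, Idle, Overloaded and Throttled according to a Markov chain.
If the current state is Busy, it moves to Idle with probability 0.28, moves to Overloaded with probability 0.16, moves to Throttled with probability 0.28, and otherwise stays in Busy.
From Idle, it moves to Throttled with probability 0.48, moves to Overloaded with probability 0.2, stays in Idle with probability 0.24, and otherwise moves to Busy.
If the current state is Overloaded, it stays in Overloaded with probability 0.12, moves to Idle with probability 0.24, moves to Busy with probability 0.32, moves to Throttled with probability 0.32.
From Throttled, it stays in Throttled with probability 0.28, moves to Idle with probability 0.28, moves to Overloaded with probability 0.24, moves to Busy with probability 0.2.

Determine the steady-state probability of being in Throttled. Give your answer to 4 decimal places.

0.3400

Let the stationary distribution be π with π = πP and π_1 + π_2 + π_3 + π_4 = 1.
π_1 = 0.28·π_1 + 0.08·π_2 + 0.32·π_3 + 0.2·π_4
π_2 = 0.28·π_1 + 0.24·π_2 + 0.24·π_3 + 0.28·π_4
π_3 = 0.16·π_1 + 0.2·π_2 + 0.12·π_3 + 0.24·π_4
Solving with the normalization constraint gives π = (0.2080, 0.2619, 0.1901, 0.3400).
So the stationary probability of Throttled is 0.3400.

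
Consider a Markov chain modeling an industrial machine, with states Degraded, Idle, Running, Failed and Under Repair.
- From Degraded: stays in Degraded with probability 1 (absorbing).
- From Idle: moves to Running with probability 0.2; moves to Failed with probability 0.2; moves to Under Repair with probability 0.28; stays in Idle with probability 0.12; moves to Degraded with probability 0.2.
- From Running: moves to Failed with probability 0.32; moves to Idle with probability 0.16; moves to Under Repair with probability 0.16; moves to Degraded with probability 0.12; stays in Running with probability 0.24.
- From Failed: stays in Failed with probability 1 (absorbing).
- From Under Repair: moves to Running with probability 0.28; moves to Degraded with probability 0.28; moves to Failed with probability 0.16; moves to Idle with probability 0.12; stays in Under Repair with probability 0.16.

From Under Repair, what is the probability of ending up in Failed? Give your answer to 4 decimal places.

Let h(s) be the probability of absorption at Failed starting from transient state s. Then h(Failed) = 1 and h(Degraded) = 0. By first-step analysis:
h(Idle) = 0.2·0 + 0.12·h(Idle) + 0.2·h(Running) + 0.2·1 + 0.28·h(Under Repair)
h(Running) = 0.12·0 + 0.16·h(Idle) + 0.24·h(Running) + 0.32·1 + 0.16·h(Under Repair)
h(Under Repair) = 0.28·0 + 0.12·h(Idle) + 0.28·h(Running) + 0.16·1 + 0.16·h(Under Repair)
Solving: h(Idle) = 0.5219, h(Running) = 0.6310, h(Under Repair) = 0.4754.
Starting from Under Repair, the probability is 0.4754.

0.4754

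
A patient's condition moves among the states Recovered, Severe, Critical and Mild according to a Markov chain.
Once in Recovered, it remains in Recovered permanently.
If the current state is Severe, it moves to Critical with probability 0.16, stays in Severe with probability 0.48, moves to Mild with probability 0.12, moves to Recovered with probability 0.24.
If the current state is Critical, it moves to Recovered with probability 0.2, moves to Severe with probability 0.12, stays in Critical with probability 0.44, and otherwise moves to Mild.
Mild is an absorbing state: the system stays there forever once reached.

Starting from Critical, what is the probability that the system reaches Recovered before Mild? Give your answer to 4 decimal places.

0.4882

Let h(s) be the probability of absorption at Recovered starting from transient state s. Then h(Recovered) = 1 and h(Mild) = 0. By first-step analysis:
h(Severe) = 0.24·1 + 0.48·h(Severe) + 0.16·h(Critical) + 0.12·0
h(Critical) = 0.2·1 + 0.12·h(Severe) + 0.44·h(Critical) + 0.24·0
Solving: h(Severe) = 0.6118, h(Critical) = 0.4882.
Starting from Critical, the probability is 0.4882.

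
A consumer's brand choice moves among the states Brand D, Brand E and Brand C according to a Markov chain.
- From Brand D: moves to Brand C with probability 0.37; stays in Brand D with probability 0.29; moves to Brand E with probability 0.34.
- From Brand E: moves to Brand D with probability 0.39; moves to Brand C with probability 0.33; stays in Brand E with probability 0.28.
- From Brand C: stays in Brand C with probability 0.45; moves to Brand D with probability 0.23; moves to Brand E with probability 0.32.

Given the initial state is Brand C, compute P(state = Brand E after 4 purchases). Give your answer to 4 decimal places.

0.3134

Propagate the distribution vector 4 purchases from Brand C.
After 0 purchases: (0.0000, 0.0000, 1.0000)
After 1 purchase: (0.2300, 0.3200, 0.4500)
After 2 purchases: (0.2950, 0.3118, 0.3932)
After 3 purchases: (0.2976, 0.3134, 0.3890)
After 4 purchases: (0.2980, 0.3134, 0.3886)
P(in Brand E after 4 purchases) = 0.3134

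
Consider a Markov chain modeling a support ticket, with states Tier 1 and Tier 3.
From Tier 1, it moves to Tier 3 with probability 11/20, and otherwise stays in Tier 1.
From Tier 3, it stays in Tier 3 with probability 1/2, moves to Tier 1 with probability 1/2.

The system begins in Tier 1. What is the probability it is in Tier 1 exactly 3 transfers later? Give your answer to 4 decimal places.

Propagate the distribution vector 3 transfers from Tier 1.
After 0 transfers: (1.0000, 0.0000)
After 1 transfer: (0.4500, 0.5500)
After 2 transfers: (0.4775, 0.5225)
After 3 transfers: (0.4761, 0.5239)
P(in Tier 1 after 3 transfers) = 0.4761

0.4761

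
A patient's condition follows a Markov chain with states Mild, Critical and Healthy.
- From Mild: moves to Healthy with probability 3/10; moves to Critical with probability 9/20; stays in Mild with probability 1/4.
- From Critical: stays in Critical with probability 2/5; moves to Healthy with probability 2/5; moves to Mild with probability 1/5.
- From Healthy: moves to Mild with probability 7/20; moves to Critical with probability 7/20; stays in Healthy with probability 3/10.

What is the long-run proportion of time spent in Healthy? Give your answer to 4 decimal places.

0.3396

Let the stationary distribution be π with π = πP and π_1 + π_2 + π_3 = 1.
π_1 = 0.25·π_1 + 0.2·π_2 + 0.35·π_3
π_2 = 0.45·π_1 + 0.4·π_2 + 0.35·π_3
Solving with the normalization constraint gives π = (0.2642, 0.3962, 0.3396).
So the stationary probability of Healthy is 0.3396.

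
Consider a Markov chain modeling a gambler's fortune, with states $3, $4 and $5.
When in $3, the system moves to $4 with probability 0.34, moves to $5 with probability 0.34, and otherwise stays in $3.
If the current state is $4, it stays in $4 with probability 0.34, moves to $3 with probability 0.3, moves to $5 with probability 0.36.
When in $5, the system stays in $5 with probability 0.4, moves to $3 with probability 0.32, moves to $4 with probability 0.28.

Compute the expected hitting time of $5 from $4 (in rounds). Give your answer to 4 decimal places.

Let t(s) be the expected number of rounds to first reach $5 from state s, with t($5) = 0. Conditioning on the first round:
t($3) = 1 + 0.32·t($3) + 0.34·t($4)
t($4) = 1 + 0.3·t($3) + 0.34·t($4)
Solving: t($3) = 2.8835, t($4) = 2.8258.
Expected rounds from $4 to $5: 2.8258.

2.8258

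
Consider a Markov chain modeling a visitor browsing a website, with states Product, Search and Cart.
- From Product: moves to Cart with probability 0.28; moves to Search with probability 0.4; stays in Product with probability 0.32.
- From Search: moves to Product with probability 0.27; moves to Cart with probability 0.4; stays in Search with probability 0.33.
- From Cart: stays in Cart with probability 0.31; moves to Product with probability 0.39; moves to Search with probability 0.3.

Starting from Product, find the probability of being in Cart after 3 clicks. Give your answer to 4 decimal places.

0.3314

Propagate the distribution vector 3 clicks from Product.
After 0 clicks: (1.0000, 0.0000, 0.0000)
After 1 click: (0.3200, 0.4000, 0.2800)
After 2 clicks: (0.3196, 0.3440, 0.3364)
After 3 clicks: (0.3263, 0.3423, 0.3314)
P(in Cart after 3 clicks) = 0.3314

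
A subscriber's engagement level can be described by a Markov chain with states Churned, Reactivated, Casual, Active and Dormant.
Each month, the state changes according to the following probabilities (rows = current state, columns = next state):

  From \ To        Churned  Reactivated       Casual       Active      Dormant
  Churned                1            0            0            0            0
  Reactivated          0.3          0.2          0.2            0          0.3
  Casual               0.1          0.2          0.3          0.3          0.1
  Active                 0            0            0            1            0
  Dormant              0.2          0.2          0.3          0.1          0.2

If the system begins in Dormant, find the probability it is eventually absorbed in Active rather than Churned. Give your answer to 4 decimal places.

Let h(s) be the probability of absorption at Active starting from transient state s. Then h(Active) = 1 and h(Churned) = 0. By first-step analysis:
h(Reactivated) = 0.3·0 + 0.2·h(Reactivated) + 0.2·h(Casual) + 0.3·h(Dormant)
h(Casual) = 0.1·0 + 0.2·h(Reactivated) + 0.3·h(Casual) + 0.3·1 + 0.1·h(Dormant)
h(Dormant) = 0.2·0 + 0.2·h(Reactivated) + 0.3·h(Casual) + 0.1·1 + 0.2·h(Dormant)
Solving: h(Reactivated) = 0.2988, h(Casual) = 0.5732, h(Dormant) = 0.4146.
Starting from Dormant, the probability is 0.4146.

0.4146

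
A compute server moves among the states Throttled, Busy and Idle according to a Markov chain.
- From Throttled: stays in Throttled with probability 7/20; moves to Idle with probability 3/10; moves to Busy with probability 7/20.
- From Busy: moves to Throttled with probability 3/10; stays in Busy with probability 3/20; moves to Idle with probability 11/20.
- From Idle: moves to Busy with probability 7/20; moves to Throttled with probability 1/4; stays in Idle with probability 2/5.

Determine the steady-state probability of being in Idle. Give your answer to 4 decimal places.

Let the stationary distribution be π with π = πP and π_1 + π_2 + π_3 = 1.
π_1 = 0.35·π_1 + 0.3·π_2 + 0.25·π_3
π_2 = 0.35·π_1 + 0.15·π_2 + 0.35·π_3
Solving with the normalization constraint gives π = (0.2940, 0.2917, 0.4144).
So the stationary probability of Idle is 0.4144.

0.4144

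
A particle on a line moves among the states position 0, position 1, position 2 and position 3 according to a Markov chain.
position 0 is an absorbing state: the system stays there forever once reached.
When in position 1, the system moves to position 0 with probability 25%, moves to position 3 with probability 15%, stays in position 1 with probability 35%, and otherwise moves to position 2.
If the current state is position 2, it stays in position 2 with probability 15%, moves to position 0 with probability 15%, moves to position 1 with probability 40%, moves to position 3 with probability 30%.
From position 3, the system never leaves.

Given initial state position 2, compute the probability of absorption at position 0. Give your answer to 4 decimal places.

0.4365

Let h(s) be the probability of absorption at position 0 starting from transient state s. Then h(position 0) = 1 and h(position 3) = 0. By first-step analysis:
h(position 1) = 0.25·1 + 0.35·h(position 1) + 0.25·h(position 2) + 0.15·0
h(position 2) = 0.15·1 + 0.4·h(position 1) + 0.15·h(position 2) + 0.3·0
Solving: h(position 1) = 0.5525, h(position 2) = 0.4365.
Starting from position 2, the probability is 0.4365.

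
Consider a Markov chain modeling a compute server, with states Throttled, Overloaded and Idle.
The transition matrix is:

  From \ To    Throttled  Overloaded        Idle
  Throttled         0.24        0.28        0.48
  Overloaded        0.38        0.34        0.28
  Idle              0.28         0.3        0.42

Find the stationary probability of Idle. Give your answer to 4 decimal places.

0.3950

Let the stationary distribution be π with π = πP and π_1 + π_2 + π_3 = 1.
π_1 = 0.24·π_1 + 0.38·π_2 + 0.28·π_3
π_2 = 0.28·π_1 + 0.34·π_2 + 0.3·π_3
Solving with the normalization constraint gives π = (0.2987, 0.3063, 0.3950).
So the stationary probability of Idle is 0.3950.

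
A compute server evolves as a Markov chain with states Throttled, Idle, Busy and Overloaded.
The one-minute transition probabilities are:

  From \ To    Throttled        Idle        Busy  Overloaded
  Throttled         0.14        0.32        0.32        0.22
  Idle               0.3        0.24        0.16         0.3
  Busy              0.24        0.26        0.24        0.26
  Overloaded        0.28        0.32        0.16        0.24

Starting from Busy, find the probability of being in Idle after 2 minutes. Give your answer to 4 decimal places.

0.2848

Propagate the distribution vector 2 minutes from Busy.
After 0 minutes: (0.0000, 0.0000, 1.0000, 0.0000)
After 1 minute: (0.2400, 0.2600, 0.2400, 0.2600)
After 2 minutes: (0.2420, 0.2848, 0.2176, 0.2556)
P(in Idle after 2 minutes) = 0.2848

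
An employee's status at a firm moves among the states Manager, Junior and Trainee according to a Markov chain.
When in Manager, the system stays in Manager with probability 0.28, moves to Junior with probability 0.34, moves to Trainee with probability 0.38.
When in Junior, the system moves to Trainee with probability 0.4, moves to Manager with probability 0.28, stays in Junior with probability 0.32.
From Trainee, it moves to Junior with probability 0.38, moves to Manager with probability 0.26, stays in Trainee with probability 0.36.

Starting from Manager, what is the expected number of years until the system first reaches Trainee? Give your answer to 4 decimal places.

2.5862

Let t(s) be the expected number of years to first reach Trainee from state s, with t(Trainee) = 0. Conditioning on the first year:
t(Manager) = 1 + 0.28·t(Manager) + 0.34·t(Junior)
t(Junior) = 1 + 0.28·t(Manager) + 0.32·t(Junior)
Solving: t(Manager) = 2.5862, t(Junior) = 2.5355.
Expected years from Manager to Trainee: 2.5862.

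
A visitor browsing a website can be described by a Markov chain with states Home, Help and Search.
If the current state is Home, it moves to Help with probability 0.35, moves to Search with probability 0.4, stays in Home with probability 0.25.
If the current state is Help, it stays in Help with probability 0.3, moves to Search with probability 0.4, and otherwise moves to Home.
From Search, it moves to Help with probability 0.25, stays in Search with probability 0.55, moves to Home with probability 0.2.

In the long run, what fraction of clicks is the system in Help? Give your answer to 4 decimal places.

0.2885

Let the stationary distribution be π with π = πP and π_1 + π_2 + π_3 = 1.
π_1 = 0.25·π_1 + 0.3·π_2 + 0.2·π_3
π_2 = 0.35·π_1 + 0.3·π_2 + 0.25·π_3
Solving with the normalization constraint gives π = (0.2409, 0.2885, 0.4706).
So the stationary probability of Help is 0.2885.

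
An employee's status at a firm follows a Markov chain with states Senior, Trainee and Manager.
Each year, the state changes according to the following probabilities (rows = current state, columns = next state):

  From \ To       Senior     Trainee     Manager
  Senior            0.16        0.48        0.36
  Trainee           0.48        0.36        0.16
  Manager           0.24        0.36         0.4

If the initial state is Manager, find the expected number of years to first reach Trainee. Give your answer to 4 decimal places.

2.5862

Let t(s) be the expected number of years to first reach Trainee from state s, with t(Trainee) = 0. Conditioning on the first year:
t(Senior) = 1 + 0.16·t(Senior) + 0.36·t(Manager)
t(Manager) = 1 + 0.24·t(Senior) + 0.4·t(Manager)
Solving: t(Senior) = 2.2989, t(Manager) = 2.5862.
Expected years from Manager to Trainee: 2.5862.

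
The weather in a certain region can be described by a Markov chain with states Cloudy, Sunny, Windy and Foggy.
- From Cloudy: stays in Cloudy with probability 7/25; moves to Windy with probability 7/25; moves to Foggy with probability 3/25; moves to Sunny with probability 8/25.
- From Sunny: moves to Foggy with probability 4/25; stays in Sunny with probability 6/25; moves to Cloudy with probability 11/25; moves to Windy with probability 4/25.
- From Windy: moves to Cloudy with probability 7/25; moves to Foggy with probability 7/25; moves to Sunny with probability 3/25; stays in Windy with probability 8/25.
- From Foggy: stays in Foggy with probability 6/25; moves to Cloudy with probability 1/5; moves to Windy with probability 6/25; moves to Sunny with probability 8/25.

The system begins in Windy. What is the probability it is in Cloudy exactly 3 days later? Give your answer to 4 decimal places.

Propagate the distribution vector 3 days from Windy.
After 0 days: (0.0000, 0.0000, 1.0000, 0.0000)
After 1 day: (0.2800, 0.1200, 0.3200, 0.2800)
After 2 days: (0.2768, 0.2464, 0.2672, 0.2096)
After 3 days: (0.3027, 0.2468, 0.2527, 0.1978)
P(in Cloudy after 3 days) = 0.3027

0.3027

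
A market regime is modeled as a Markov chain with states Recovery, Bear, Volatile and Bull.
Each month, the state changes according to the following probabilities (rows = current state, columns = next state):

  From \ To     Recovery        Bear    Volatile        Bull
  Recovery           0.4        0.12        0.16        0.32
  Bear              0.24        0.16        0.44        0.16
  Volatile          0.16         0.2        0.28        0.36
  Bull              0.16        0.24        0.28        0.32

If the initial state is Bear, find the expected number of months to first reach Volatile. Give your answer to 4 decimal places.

3.0494

Let t(s) be the expected number of months to first reach Volatile from state s, with t(Volatile) = 0. Conditioning on the first month:
t(Recovery) = 1 + 0.4·t(Recovery) + 0.12·t(Bear) + 0.32·t(Bull)
t(Bear) = 1 + 0.24·t(Recovery) + 0.16·t(Bear) + 0.16·t(Bull)
t(Bull) = 1 + 0.16·t(Recovery) + 0.24·t(Bear) + 0.32·t(Bull)
Solving: t(Recovery) = 4.1565, t(Bear) = 3.0494, t(Bull) = 3.5249.
Expected months from Bear to Volatile: 3.0494.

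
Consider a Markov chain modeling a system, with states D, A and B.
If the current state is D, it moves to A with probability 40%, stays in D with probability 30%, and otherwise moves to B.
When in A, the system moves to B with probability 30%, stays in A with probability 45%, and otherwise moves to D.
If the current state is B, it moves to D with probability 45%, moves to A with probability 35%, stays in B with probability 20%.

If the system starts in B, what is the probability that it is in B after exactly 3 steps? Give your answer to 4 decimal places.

0.2720

Propagate the distribution vector 3 steps from B.
After 0 steps: (0.0000, 0.0000, 1.0000)
After 1 step: (0.4500, 0.3500, 0.2000)
After 2 steps: (0.3125, 0.4075, 0.2800)
After 3 steps: (0.3216, 0.4064, 0.2720)
P(in B after 3 steps) = 0.2720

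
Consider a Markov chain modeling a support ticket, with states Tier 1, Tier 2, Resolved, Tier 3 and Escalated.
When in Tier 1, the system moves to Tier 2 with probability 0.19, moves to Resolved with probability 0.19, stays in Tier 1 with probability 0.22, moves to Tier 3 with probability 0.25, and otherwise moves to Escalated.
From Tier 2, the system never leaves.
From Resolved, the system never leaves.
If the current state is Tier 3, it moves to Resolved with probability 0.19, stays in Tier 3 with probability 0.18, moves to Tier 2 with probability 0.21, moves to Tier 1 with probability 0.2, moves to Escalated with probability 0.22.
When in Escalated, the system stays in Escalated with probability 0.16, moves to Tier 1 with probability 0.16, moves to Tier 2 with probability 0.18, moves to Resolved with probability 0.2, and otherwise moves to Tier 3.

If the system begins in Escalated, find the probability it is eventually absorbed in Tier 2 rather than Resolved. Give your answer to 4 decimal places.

Let h(s) be the probability of absorption at Tier 2 starting from transient state s. Then h(Tier 2) = 1 and h(Resolved) = 0. By first-step analysis:
h(Tier 1) = 0.22·h(Tier 1) + 0.19·1 + 0.19·0 + 0.25·h(Tier 3) + 0.15·h(Escalated)
h(Tier 3) = 0.2·h(Tier 1) + 0.21·1 + 0.19·0 + 0.18·h(Tier 3) + 0.22·h(Escalated)
h(Escalated) = 0.16·h(Tier 1) + 0.18·1 + 0.2·0 + 0.3·h(Tier 3) + 0.16·h(Escalated)
Solving: h(Tier 1) = 0.5019, h(Tier 3) = 0.5106, h(Escalated) = 0.4922.
Starting from Escalated, the probability is 0.4922.

0.4922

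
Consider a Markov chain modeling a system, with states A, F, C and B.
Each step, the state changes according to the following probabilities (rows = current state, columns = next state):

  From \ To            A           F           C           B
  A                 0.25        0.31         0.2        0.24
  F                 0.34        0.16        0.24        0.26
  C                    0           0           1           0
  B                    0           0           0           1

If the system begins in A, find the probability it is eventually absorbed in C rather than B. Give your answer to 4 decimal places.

0.4621

Let h(s) be the probability of absorption at C starting from transient state s. Then h(C) = 1 and h(B) = 0. By first-step analysis:
h(A) = 0.25·h(A) + 0.31·h(F) + 0.2·1 + 0.24·0
h(F) = 0.34·h(A) + 0.16·h(F) + 0.24·1 + 0.26·0
Solving: h(A) = 0.4621, h(F) = 0.4727.
Starting from A, the probability is 0.4621.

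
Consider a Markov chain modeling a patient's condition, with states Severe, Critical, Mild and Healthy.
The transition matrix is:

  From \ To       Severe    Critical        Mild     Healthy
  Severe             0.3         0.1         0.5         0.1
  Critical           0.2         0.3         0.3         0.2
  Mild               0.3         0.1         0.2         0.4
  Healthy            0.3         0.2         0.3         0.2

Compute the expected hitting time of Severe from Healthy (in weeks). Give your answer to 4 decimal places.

3.5612

Let t(s) be the expected number of weeks to first reach Severe from state s, with t(Severe) = 0. Conditioning on the first week:
t(Critical) = 1 + 0.3·t(Critical) + 0.3·t(Mild) + 0.2·t(Healthy)
t(Mild) = 1 + 0.1·t(Critical) + 0.2·t(Mild) + 0.4·t(Healthy)
t(Healthy) = 1 + 0.2·t(Critical) + 0.3·t(Mild) + 0.2·t(Healthy)
Solving: t(Critical) = 3.9568, t(Mild) = 3.5252, t(Healthy) = 3.5612.
Expected weeks from Healthy to Severe: 3.5612.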